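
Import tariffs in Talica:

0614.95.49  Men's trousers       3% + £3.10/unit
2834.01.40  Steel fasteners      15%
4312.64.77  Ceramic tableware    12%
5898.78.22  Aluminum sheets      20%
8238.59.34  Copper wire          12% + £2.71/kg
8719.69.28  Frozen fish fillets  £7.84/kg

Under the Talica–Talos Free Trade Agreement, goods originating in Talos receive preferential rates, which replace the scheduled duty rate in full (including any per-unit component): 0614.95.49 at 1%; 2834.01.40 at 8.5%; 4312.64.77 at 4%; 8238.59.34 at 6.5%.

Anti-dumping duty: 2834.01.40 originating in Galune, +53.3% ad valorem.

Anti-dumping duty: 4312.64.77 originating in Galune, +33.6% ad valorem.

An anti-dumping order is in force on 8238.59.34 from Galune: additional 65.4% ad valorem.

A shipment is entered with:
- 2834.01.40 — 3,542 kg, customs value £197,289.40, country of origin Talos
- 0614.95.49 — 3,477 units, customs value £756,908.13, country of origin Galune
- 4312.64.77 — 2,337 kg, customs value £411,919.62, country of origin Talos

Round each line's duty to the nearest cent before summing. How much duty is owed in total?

Line 1 (2834.01.40, Talos, 3,542 kg, £197,289.40):
Base rate for 2834.01.40 is 15%.
Origin Talos qualifies under the Talica–Talos agreement and 2834.01.40 is covered: preferential rate 8.5% applies instead.
The additional-duty order on 2834.01.40 targets Galune, not Talos; it does not apply.
Duty = £197,289.40 × 8.5% = £16,769.60.
Line 2 (0614.95.49, Galune, 3,477 units, £756,908.13):
Base rate for 0614.95.49 is 3% + £3.10/unit.
0614.95.49 has an FTA preferential rate, but origin Galune is not Talos; base rate stands.
Duty = £756,908.13 × 3% + 3,477 × £3.10 = £33,485.94.
Line 3 (4312.64.77, Talos, 2,337 kg, £411,919.62):
Base rate for 4312.64.77 is 12%.
Origin Talos qualifies under the Talica–Talos agreement and 4312.64.77 is covered: preferential rate 4% applies instead.
The additional-duty order on 4312.64.77 targets Galune, not Talos; it does not apply.
Duty = £411,919.62 × 4% = £16,476.78.
Total = £16,769.60 + £33,485.94 + £16,476.78 = £66,732.32.

£66,732.32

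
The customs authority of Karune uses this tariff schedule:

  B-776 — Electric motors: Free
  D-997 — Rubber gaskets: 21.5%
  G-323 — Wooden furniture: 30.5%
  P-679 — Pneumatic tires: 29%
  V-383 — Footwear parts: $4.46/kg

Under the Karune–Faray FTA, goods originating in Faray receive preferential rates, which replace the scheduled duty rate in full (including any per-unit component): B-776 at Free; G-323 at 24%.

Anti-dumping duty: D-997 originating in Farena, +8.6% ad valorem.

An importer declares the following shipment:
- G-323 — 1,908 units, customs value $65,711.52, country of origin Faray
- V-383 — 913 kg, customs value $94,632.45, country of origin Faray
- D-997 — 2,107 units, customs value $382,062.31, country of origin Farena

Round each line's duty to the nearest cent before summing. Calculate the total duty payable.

Line 1 (G-323, Faray, 1,908 units, $65,711.52):
Base rate for G-323 is 30.5%.
Origin Faray qualifies under the Karune–Faray agreement and G-323 is covered: preferential rate 24% applies instead.
Duty = $65,711.52 × 24% = $15,770.76.
Line 2 (V-383, Faray, 913 kg, $94,632.45):
Base rate for V-383 is $4.46/kg.
Origin Faray is the FTA partner but V-383 is not on the preference list; base rate stands.
Duty = 913 × $4.46 = $4,071.98.
Line 3 (D-997, Farena, 2,107 units, $382,062.31):
Base rate for D-997 is 21.5%.
Additional duty on D-997 from Farena: +8.6%. Applied ad valorem rate: 21.5% + 8.6% = 30.1%.
Duty = $382,062.31 × 30.1% = $115,000.76.
Total = $15,770.76 + $4,071.98 + $115,000.76 = $134,843.50.

$134,843.50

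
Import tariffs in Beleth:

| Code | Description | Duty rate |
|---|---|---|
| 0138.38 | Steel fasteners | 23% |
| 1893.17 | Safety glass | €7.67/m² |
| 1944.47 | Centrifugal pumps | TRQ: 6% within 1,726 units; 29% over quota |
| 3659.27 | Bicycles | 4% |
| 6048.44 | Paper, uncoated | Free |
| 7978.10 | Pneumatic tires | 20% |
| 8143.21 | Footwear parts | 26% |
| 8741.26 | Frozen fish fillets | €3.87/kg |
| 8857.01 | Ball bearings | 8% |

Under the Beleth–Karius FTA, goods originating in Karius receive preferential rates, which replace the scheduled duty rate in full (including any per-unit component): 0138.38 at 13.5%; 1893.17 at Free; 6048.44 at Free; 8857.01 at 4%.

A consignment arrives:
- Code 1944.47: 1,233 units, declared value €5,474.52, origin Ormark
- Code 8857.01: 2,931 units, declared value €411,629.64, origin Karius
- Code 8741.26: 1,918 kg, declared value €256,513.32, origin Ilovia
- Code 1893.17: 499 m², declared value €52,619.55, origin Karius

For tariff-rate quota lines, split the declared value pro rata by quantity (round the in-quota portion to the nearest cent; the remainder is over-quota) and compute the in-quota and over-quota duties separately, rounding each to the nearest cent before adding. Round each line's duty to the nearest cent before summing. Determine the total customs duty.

Line 1 (1944.47, Ormark, 1,233 units, €5,474.52):
Code 1944.47 is under a tariff-rate quota (threshold 1,726 units). Quantity 1,233 units is within the quota, so the in-quota rate 6% applies to the full value.
Duty = €5,474.52 × 6% = €328.47.
Line 2 (8857.01, Karius, 2,931 units, €411,629.64):
Base rate for 8857.01 is 8%.
Origin Karius qualifies under the Beleth–Karius agreement and 8857.01 is covered: preferential rate 4% applies instead.
Duty = €411,629.64 × 4% = €16,465.19.
Line 3 (8741.26, Ilovia, 1,918 kg, €256,513.32):
Base rate for 8741.26 is €3.87/kg.
Duty = 1,918 × €3.87 = €7,422.66.
Line 4 (1893.17, Karius, 499 m², €52,619.55):
Base rate for 1893.17 is €7.67/m².
Origin Karius qualifies under the Beleth–Karius agreement and 1893.17 is covered: preferential rate Free applies instead.
Duty = €52,619.55 × 0% = €0.00.
Total = €328.47 + €16,465.19 + €7,422.66 + €0.00 = €24,216.32.

€24,216.32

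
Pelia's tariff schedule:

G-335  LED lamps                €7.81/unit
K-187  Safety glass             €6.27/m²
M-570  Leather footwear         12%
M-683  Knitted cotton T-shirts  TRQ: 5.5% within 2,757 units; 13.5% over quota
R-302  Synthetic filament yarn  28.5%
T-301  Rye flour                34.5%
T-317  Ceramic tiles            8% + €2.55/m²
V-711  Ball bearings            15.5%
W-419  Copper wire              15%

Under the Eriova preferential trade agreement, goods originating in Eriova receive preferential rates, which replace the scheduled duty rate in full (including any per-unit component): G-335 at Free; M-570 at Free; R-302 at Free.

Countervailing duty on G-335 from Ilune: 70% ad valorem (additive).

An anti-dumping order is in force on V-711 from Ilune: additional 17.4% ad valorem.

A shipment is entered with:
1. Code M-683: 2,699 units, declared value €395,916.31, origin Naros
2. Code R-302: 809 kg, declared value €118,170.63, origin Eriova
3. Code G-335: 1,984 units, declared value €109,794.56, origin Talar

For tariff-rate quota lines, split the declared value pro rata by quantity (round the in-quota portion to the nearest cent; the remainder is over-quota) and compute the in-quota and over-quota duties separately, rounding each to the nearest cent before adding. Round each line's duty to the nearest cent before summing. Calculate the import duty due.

€37,270.44

Line 1 (M-683, Naros, 2,699 units, €395,916.31):
Code M-683 is under a tariff-rate quota (threshold 2,757 units). Quantity 2,699 units is within the quota, so the in-quota rate 5.5% applies to the full value.
Duty = €395,916.31 × 5.5% = €21,775.40.
Line 2 (R-302, Eriova, 809 kg, €118,170.63):
Base rate for R-302 is 28.5%.
Origin Eriova qualifies under the Pelia–Eriova agreement and R-302 is covered: preferential rate Free applies instead.
Duty = €118,170.63 × 0% = €0.00.
Line 3 (G-335, Talar, 1,984 units, €109,794.56):
Base rate for G-335 is €7.81/unit.
G-335 has an FTA preferential rate, but origin Talar is not Eriova; base rate stands.
The additional-duty order on G-335 targets Ilune, not Talar; it does not apply.
Duty = 1,984 × €7.81 = €15,495.04.
Total = €21,775.40 + €0.00 + €15,495.04 = €37,270.44.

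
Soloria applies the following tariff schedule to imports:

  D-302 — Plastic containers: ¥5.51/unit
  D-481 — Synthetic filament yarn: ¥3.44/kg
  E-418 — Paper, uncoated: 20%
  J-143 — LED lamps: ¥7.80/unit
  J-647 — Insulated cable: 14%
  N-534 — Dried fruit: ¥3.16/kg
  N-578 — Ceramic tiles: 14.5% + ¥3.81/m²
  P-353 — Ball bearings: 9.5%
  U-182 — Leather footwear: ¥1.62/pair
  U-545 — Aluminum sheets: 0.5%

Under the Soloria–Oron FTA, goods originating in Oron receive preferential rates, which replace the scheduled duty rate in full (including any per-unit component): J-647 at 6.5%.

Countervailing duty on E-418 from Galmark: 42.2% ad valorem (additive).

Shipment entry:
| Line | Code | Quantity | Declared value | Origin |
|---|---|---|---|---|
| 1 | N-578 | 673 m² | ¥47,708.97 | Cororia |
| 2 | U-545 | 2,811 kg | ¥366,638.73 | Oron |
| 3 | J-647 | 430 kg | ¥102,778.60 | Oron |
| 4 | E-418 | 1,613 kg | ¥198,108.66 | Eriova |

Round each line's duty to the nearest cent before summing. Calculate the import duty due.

¥57,617.46

Line 1 (N-578, Cororia, 673 m², ¥47,708.97):
Base rate for N-578 is 14.5% + ¥3.81/m².
Duty = ¥47,708.97 × 14.5% + 673 × ¥3.81 = ¥9,481.93.
Line 2 (U-545, Oron, 2,811 kg, ¥366,638.73):
Base rate for U-545 is 0.5%.
Origin Oron is the FTA partner but U-545 is not on the preference list; base rate stands.
Duty = ¥366,638.73 × 0.5% = ¥1,833.19.
Line 3 (J-647, Oron, 430 kg, ¥102,778.60):
Base rate for J-647 is 14%.
Origin Oron qualifies under the Soloria–Oron agreement and J-647 is covered: preferential rate 6.5% applies instead.
Duty = ¥102,778.60 × 6.5% = ¥6,680.61.
Line 4 (E-418, Eriova, 1,613 kg, ¥198,108.66):
Base rate for E-418 is 20%.
The additional-duty order on E-418 targets Galmark, not Eriova; it does not apply.
Duty = ¥198,108.66 × 20% = ¥39,621.73.
Total = ¥9,481.93 + ¥1,833.19 + ¥6,680.61 + ¥39,621.73 = ¥57,617.46.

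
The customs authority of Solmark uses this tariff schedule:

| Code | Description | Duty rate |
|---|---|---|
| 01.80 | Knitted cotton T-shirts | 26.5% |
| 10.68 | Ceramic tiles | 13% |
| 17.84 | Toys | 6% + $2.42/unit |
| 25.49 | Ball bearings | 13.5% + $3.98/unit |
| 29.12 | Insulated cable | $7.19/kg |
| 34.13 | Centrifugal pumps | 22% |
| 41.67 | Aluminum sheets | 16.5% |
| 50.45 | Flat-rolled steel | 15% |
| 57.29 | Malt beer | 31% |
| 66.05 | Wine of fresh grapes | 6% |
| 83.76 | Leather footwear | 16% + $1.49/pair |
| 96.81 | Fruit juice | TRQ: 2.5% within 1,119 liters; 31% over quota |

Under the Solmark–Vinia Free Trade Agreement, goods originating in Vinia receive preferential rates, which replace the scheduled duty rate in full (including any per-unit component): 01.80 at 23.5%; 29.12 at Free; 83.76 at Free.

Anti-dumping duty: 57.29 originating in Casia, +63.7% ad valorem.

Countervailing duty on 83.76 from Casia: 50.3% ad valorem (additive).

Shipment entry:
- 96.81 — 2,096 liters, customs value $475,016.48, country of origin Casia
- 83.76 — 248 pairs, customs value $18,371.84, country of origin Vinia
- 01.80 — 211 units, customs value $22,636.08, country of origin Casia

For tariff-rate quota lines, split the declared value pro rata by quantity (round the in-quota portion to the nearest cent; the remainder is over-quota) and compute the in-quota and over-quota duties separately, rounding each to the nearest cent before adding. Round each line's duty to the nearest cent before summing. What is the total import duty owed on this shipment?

Line 1 (96.81, Casia, 2,096 liters, $475,016.48):
Code 96.81 is under a tariff-rate quota (threshold 1,119 liters). In-quota: 1,119 liters at 2.5%; over-quota: 977 liters at 31%.
Pro-rata value split: in-quota = $475,016.48 × 1,119/2,096 = $253,598.97; over-quota = $475,016.48 − $253,598.97 = $221,417.51.
In-quota duty = $253,598.97 × 2.5% = $6,339.97. Over-quota duty = $221,417.51 × 31% = $68,639.43.
Line duty = $6,339.97 + $68,639.43 = $74,979.40.
Line 2 (83.76, Vinia, 248 pairs, $18,371.84):
Base rate for 83.76 is 16% + $1.49/pair.
Origin Vinia qualifies under the Solmark–Vinia agreement and 83.76 is covered: preferential rate Free applies instead.
The additional-duty order on 83.76 targets Casia, not Vinia; it does not apply.
Duty = $18,371.84 × 0% = $0.00.
Line 3 (01.80, Casia, 211 units, $22,636.08):
Base rate for 01.80 is 26.5%.
01.80 has an FTA preferential rate, but origin Casia is not Vinia; base rate stands.
Duty = $22,636.08 × 26.5% = $5,998.56.
Total = $74,979.40 + $0.00 + $5,998.56 = $80,977.96.

$80,977.96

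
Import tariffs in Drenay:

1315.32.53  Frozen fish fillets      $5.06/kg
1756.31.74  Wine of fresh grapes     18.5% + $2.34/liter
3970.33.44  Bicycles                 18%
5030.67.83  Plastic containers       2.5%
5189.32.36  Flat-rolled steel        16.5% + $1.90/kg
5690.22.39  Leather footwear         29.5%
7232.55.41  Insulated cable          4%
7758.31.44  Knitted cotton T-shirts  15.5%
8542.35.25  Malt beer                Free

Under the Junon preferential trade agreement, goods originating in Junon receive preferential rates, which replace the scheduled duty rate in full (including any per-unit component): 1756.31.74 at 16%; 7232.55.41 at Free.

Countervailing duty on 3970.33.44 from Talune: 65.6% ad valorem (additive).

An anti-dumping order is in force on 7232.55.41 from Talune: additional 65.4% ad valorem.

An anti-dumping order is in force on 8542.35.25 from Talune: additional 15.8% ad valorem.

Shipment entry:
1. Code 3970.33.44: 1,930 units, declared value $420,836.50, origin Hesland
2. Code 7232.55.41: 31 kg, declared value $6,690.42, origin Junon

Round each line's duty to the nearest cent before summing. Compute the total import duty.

$75,750.57

Line 1 (3970.33.44, Hesland, 1,930 units, $420,836.50):
Base rate for 3970.33.44 is 18%.
The additional-duty order on 3970.33.44 targets Talune, not Hesland; it does not apply.
Duty = $420,836.50 × 18% = $75,750.57.
Line 2 (7232.55.41, Junon, 31 kg, $6,690.42):
Base rate for 7232.55.41 is 4%.
Origin Junon qualifies under the Drenay–Junon agreement and 7232.55.41 is covered: preferential rate Free applies instead.
The additional-duty order on 7232.55.41 targets Talune, not Junon; it does not apply.
Duty = $6,690.42 × 0% = $0.00.
Total = $75,750.57 + $0.00 = $75,750.57.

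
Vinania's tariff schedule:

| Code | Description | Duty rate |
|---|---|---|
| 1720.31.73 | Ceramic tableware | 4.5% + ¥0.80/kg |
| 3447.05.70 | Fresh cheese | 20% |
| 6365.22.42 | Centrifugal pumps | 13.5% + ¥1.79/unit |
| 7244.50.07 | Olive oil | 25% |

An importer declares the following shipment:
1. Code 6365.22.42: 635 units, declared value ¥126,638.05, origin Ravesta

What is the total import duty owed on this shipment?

Line 1 (6365.22.42, Ravesta, 635 units, ¥126,638.05):
Base rate for 6365.22.42 is 13.5% + ¥1.79/unit.
Duty = ¥126,638.05 × 13.5% + 635 × ¥1.79 = ¥18,232.79.

¥18,232.79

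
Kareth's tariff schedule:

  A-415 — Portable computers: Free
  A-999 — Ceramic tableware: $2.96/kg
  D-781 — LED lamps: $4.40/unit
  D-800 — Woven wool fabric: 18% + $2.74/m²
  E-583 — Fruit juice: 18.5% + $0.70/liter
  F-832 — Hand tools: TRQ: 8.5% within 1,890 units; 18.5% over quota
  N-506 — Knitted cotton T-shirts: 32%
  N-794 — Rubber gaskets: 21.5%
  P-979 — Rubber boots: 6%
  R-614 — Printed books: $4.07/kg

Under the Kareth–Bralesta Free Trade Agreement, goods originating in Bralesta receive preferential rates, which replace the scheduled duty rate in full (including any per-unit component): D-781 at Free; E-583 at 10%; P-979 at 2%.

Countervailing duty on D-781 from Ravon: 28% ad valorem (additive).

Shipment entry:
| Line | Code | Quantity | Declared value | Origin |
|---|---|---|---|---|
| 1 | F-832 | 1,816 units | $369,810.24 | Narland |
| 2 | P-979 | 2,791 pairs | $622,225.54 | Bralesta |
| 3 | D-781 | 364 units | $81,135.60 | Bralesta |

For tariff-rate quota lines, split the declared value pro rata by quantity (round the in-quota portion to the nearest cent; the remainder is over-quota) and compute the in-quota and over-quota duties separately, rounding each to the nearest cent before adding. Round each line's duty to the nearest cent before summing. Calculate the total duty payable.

Line 1 (F-832, Narland, 1,816 units, $369,810.24):
Code F-832 is under a tariff-rate quota (threshold 1,890 units). Quantity 1,816 units is within the quota, so the in-quota rate 8.5% applies to the full value.
Duty = $369,810.24 × 8.5% = $31,433.87.
Line 2 (P-979, Bralesta, 2,791 pairs, $622,225.54):
Base rate for P-979 is 6%.
Origin Bralesta qualifies under the Kareth–Bralesta agreement and P-979 is covered: preferential rate 2% applies instead.
Duty = $622,225.54 × 2% = $12,444.51.
Line 3 (D-781, Bralesta, 364 units, $81,135.60):
Base rate for D-781 is $4.40/unit.
Origin Bralesta qualifies under the Kareth–Bralesta agreement and D-781 is covered: preferential rate Free applies instead.
The additional-duty order on D-781 targets Ravon, not Bralesta; it does not apply.
Duty = $81,135.60 × 0% = $0.00.
Total = $31,433.87 + $12,444.51 + $0.00 = $43,878.38.

$43,878.38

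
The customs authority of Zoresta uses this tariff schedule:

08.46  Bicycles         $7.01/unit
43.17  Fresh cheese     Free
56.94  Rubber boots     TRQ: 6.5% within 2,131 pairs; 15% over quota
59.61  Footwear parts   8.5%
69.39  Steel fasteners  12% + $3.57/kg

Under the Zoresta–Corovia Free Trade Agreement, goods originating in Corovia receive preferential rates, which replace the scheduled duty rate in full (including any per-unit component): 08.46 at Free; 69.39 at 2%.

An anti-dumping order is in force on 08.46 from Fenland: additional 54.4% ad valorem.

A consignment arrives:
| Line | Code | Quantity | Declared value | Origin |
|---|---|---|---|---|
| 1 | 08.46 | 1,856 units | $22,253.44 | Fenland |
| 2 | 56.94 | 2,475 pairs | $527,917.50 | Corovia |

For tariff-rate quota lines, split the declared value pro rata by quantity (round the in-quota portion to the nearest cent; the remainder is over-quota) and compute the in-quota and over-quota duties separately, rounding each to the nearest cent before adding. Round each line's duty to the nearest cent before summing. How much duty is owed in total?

Line 1 (08.46, Fenland, 1,856 units, $22,253.44):
Base rate for 08.46 is $7.01/unit.
08.46 has an FTA preferential rate, but origin Fenland is not Corovia; base rate stands.
Additional duty on 08.46 from Fenland: +54.4% ad valorem. Applied ad valorem rate = 54.4%.
Duty = $22,253.44 × 54.4% + 1,856 × $7.01 = $25,116.43.
Line 2 (56.94, Corovia, 2,475 pairs, $527,917.50):
Code 56.94 is under a tariff-rate quota (threshold 2,131 pairs). In-quota: 2,131 pairs at 6.5%; over-quota: 344 pairs at 15%.
Pro-rata value split: in-quota = $527,917.50 × 2,131/2,475 = $454,542.30; over-quota = $527,917.50 − $454,542.30 = $73,375.20.
In-quota duty = $454,542.30 × 6.5% = $29,545.25. Over-quota duty = $73,375.20 × 15% = $11,006.28.
Line duty = $29,545.25 + $11,006.28 = $40,551.53.
Total = $25,116.43 + $40,551.53 = $65,667.96.

$65,667.96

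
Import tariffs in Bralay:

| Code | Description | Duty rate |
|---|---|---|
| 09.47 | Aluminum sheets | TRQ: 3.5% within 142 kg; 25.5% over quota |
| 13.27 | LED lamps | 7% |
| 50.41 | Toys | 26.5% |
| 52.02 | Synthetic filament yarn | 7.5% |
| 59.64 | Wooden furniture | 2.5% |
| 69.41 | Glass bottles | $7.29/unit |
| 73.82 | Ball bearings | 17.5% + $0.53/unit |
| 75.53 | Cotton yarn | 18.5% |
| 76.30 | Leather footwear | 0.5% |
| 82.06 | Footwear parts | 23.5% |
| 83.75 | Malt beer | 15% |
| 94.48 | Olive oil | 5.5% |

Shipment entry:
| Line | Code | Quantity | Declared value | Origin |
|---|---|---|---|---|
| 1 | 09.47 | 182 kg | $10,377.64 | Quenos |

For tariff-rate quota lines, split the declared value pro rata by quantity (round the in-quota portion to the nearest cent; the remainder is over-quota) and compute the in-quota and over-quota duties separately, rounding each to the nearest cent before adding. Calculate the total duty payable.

$864.99

Line 1 (09.47, Quenos, 182 kg, $10,377.64):
Code 09.47 is under a tariff-rate quota (threshold 142 kg). In-quota: 142 kg at 3.5%; over-quota: 40 kg at 25.5%.
Pro-rata value split: in-quota = $10,377.64 × 142/182 = $8,096.84; over-quota = $10,377.64 − $8,096.84 = $2,280.80.
In-quota duty = $8,096.84 × 3.5% = $283.39. Over-quota duty = $2,280.80 × 25.5% = $581.60.
Line duty = $283.39 + $581.60 = $864.99.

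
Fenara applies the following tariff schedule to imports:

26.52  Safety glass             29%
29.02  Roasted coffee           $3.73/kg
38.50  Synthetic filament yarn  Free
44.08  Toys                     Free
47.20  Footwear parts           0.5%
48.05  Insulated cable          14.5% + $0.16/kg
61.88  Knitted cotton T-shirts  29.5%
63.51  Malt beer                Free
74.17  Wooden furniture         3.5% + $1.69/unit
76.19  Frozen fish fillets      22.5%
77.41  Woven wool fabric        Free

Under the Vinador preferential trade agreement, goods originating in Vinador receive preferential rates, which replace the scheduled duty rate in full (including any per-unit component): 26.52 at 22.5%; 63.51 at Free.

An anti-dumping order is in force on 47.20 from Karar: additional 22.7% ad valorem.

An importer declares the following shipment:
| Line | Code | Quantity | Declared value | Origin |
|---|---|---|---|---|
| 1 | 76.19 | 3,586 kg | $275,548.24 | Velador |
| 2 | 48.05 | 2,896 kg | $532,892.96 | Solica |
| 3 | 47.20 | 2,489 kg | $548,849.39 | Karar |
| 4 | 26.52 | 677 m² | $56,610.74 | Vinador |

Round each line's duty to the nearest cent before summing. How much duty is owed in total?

$279,801.67

Line 1 (76.19, Velador, 3,586 kg, $275,548.24):
Base rate for 76.19 is 22.5%.
Duty = $275,548.24 × 22.5% = $61,998.35.
Line 2 (48.05, Solica, 2,896 kg, $532,892.96):
Base rate for 48.05 is 14.5% + $0.16/kg.
Duty = $532,892.96 × 14.5% + 2,896 × $0.16 = $77,732.84.
Line 3 (47.20, Karar, 2,489 kg, $548,849.39):
Base rate for 47.20 is 0.5%.
Additional duty on 47.20 from Karar: +22.7%. Applied ad valorem rate: 0.5% + 22.7% = 23.2%.
Duty = $548,849.39 × 23.2% = $127,333.06.
Line 4 (26.52, Vinador, 677 m², $56,610.74):
Base rate for 26.52 is 29%.
Origin Vinador qualifies under the Fenara–Vinador agreement and 26.52 is covered: preferential rate 22.5% applies instead.
Duty = $56,610.74 × 22.5% = $12,737.42.
Total = $61,998.35 + $77,732.84 + $127,333.06 + $12,737.42 = $279,801.67.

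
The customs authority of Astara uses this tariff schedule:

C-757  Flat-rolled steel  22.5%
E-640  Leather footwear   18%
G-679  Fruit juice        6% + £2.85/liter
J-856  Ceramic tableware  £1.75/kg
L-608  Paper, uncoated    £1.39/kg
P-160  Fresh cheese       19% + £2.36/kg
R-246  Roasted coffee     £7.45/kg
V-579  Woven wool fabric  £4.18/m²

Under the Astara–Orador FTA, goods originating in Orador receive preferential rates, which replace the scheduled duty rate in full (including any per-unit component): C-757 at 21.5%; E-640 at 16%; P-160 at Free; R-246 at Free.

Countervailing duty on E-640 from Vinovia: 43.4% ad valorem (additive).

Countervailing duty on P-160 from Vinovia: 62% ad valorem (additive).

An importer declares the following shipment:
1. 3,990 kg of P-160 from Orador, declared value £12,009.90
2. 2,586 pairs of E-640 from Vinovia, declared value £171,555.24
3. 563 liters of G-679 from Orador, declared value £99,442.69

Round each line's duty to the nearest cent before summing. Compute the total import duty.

Line 1 (P-160, Orador, 3,990 kg, £12,009.90):
Base rate for P-160 is 19% + £2.36/kg.
Origin Orador qualifies under the Astara–Orador agreement and P-160 is covered: preferential rate Free applies instead.
The additional-duty order on P-160 targets Vinovia, not Orador; it does not apply.
Duty = £12,009.90 × 0% = £0.00.
Line 2 (E-640, Vinovia, 2,586 pairs, £171,555.24):
Base rate for E-640 is 18%.
E-640 has an FTA preferential rate, but origin Vinovia is not Orador; base rate stands.
Additional duty on E-640 from Vinovia: +43.4%. Applied ad valorem rate: 18% + 43.4% = 61.4%.
Duty = £171,555.24 × 61.4% = £105,334.92.
Line 3 (G-679, Orador, 563 liters, £99,442.69):
Base rate for G-679 is 6% + £2.85/liter.
Origin Orador is the FTA partner but G-679 is not on the preference list; base rate stands.
Duty = £99,442.69 × 6% + 563 × £2.85 = £7,571.11.
Total = £0.00 + £105,334.92 + £7,571.11 = £112,906.03.

£112,906.03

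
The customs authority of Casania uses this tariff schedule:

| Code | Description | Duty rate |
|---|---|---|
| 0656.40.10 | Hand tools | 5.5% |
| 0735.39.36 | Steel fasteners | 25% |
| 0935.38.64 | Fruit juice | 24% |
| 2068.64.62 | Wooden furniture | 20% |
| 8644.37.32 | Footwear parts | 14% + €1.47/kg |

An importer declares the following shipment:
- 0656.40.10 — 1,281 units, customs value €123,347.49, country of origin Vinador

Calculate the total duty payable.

€6,784.11

Line 1 (0656.40.10, Vinador, 1,281 units, €123,347.49):
Base rate for 0656.40.10 is 5.5%.
Duty = €123,347.49 × 5.5% = €6,784.11.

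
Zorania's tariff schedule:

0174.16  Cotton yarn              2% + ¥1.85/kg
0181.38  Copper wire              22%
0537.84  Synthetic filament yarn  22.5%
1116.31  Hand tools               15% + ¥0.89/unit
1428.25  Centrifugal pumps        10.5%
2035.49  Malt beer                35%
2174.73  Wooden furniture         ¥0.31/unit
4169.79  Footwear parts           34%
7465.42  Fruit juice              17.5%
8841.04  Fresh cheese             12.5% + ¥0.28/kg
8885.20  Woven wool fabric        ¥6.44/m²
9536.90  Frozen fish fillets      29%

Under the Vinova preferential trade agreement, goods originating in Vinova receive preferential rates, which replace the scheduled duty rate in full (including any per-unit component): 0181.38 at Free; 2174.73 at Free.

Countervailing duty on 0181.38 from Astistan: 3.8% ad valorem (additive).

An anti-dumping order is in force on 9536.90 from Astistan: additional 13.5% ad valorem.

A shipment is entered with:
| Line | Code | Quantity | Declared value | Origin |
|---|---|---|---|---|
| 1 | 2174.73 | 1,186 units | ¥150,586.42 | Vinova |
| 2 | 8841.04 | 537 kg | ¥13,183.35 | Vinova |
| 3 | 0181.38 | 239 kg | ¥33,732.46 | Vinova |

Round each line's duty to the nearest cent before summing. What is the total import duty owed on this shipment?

Line 1 (2174.73, Vinova, 1,186 units, ¥150,586.42):
Base rate for 2174.73 is ¥0.31/unit.
Origin Vinova qualifies under the Zorania–Vinova agreement and 2174.73 is covered: preferential rate Free applies instead.
Duty = ¥150,586.42 × 0% = ¥0.00.
Line 2 (8841.04, Vinova, 537 kg, ¥13,183.35):
Base rate for 8841.04 is 12.5% + ¥0.28/kg.
Origin Vinova is the FTA partner but 8841.04 is not on the preference list; base rate stands.
Duty = ¥13,183.35 × 12.5% + 537 × ¥0.28 = ¥1,798.28.
Line 3 (0181.38, Vinova, 239 kg, ¥33,732.46):
Base rate for 0181.38 is 22%.
Origin Vinova qualifies under the Zorania–Vinova agreement and 0181.38 is covered: preferential rate Free applies instead.
The additional-duty order on 0181.38 targets Astistan, not Vinova; it does not apply.
Duty = ¥33,732.46 × 0% = ¥0.00.
Total = ¥0.00 + ¥1,798.28 + ¥0.00 = ¥1,798.28.

¥1,798.28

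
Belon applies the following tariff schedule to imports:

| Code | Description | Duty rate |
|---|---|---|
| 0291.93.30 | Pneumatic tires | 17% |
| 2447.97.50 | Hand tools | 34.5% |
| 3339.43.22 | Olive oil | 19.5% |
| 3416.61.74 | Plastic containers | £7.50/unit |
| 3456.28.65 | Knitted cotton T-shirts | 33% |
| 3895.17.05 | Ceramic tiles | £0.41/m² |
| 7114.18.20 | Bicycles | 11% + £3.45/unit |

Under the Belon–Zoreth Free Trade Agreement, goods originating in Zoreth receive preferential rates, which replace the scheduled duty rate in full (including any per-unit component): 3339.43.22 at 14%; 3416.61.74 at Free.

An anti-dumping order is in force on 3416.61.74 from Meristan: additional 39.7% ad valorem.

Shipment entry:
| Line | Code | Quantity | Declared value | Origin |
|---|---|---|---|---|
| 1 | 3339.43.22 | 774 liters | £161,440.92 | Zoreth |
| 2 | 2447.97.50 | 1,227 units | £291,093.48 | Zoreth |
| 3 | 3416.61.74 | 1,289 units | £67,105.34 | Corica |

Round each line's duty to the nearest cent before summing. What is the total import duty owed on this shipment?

Line 1 (3339.43.22, Zoreth, 774 liters, £161,440.92):
Base rate for 3339.43.22 is 19.5%.
Origin Zoreth qualifies under the Belon–Zoreth agreement and 3339.43.22 is covered: preferential rate 14% applies instead.
Duty = £161,440.92 × 14% = £22,601.73.
Line 2 (2447.97.50, Zoreth, 1,227 units, £291,093.48):
Base rate for 2447.97.50 is 34.5%.
Origin Zoreth is the FTA partner but 2447.97.50 is not on the preference list; base rate stands.
Duty = £291,093.48 × 34.5% = £100,427.25.
Line 3 (3416.61.74, Corica, 1,289 units, £67,105.34):
Base rate for 3416.61.74 is £7.50/unit.
3416.61.74 has an FTA preferential rate, but origin Corica is not Zoreth; base rate stands.
The additional-duty order on 3416.61.74 targets Meristan, not Corica; it does not apply.
Duty = 1,289 × £7.50 = £9,667.50.
Total = £22,601.73 + £100,427.25 + £9,667.50 = £132,696.48.

£132,696.48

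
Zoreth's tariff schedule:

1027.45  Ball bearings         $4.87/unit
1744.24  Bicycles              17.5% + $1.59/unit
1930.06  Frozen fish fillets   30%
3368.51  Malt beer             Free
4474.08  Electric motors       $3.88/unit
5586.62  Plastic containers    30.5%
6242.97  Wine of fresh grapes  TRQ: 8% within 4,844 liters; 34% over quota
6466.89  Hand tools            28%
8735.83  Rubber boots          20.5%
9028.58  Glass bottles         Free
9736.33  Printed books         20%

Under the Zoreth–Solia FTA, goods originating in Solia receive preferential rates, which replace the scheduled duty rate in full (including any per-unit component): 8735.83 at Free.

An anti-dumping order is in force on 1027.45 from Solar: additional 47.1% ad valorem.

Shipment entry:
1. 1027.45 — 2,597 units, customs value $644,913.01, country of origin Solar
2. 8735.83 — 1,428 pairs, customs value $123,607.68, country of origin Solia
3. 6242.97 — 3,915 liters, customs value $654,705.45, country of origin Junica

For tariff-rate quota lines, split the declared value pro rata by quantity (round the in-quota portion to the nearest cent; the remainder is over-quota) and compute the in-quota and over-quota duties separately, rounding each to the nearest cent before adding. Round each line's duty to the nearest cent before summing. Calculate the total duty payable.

Line 1 (1027.45, Solar, 2,597 units, $644,913.01):
Base rate for 1027.45 is $4.87/unit.
Additional duty on 1027.45 from Solar: +47.1% ad valorem. Applied ad valorem rate = 47.1%.
Duty = $644,913.01 × 47.1% + 2,597 × $4.87 = $316,401.42.
Line 2 (8735.83, Solia, 1,428 pairs, $123,607.68):
Base rate for 8735.83 is 20.5%.
Origin Solia qualifies under the Zoreth–Solia agreement and 8735.83 is covered: preferential rate Free applies instead.
Duty = $123,607.68 × 0% = $0.00.
Line 3 (6242.97, Junica, 3,915 liters, $654,705.45):
Code 6242.97 is under a tariff-rate quota (threshold 4,844 liters). Quantity 3,915 liters is within the quota, so the in-quota rate 8% applies to the full value.
Duty = $654,705.45 × 8% = $52,376.44.
Total = $316,401.42 + $0.00 + $52,376.44 = $368,777.86.

$368,777.86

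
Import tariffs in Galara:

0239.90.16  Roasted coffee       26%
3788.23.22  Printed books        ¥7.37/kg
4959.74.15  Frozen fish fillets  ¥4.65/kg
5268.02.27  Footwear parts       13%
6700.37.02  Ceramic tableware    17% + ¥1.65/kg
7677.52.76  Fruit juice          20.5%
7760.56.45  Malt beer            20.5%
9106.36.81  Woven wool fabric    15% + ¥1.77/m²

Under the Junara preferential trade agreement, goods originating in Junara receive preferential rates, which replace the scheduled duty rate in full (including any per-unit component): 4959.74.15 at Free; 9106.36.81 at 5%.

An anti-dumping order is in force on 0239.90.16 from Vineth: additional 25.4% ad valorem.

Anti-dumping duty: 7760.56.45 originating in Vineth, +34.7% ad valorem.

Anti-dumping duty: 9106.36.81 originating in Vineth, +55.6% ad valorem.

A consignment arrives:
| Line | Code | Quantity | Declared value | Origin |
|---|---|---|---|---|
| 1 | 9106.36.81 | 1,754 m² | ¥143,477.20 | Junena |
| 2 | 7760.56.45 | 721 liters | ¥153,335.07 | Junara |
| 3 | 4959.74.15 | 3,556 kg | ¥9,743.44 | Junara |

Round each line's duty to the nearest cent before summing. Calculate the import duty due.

¥56,059.85

Line 1 (9106.36.81, Junena, 1,754 m², ¥143,477.20):
Base rate for 9106.36.81 is 15% + ¥1.77/m².
9106.36.81 has an FTA preferential rate, but origin Junena is not Junara; base rate stands.
The additional-duty order on 9106.36.81 targets Vineth, not Junena; it does not apply.
Duty = ¥143,477.20 × 15% + 1,754 × ¥1.77 = ¥24,626.16.
Line 2 (7760.56.45, Junara, 721 liters, ¥153,335.07):
Base rate for 7760.56.45 is 20.5%.
Origin Junara is the FTA partner but 7760.56.45 is not on the preference list; base rate stands.
The additional-duty order on 7760.56.45 targets Vineth, not Junara; it does not apply.
Duty = ¥153,335.07 × 20.5% = ¥31,433.69.
Line 3 (4959.74.15, Junara, 3,556 kg, ¥9,743.44):
Base rate for 4959.74.15 is ¥4.65/kg.
Origin Junara qualifies under the Galara–Junara agreement and 4959.74.15 is covered: preferential rate Free applies instead.
Duty = ¥9,743.44 × 0% = ¥0.00.
Total = ¥24,626.16 + ¥31,433.69 + ¥0.00 = ¥56,059.85.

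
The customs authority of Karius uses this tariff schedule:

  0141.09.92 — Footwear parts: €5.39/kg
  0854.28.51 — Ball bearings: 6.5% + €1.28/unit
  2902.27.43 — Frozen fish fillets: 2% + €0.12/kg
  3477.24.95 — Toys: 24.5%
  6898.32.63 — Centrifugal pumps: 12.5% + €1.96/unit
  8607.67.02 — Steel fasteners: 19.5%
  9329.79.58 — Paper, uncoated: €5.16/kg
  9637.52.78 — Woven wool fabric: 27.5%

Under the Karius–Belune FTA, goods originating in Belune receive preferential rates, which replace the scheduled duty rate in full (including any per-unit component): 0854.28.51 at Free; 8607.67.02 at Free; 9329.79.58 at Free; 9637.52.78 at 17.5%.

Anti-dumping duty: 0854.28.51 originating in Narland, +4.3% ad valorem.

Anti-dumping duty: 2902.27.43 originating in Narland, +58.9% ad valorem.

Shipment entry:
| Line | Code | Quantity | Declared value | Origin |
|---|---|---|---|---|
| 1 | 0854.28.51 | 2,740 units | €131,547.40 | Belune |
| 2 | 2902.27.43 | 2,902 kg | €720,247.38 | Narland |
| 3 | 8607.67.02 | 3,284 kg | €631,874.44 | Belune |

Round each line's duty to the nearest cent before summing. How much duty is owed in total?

Line 1 (0854.28.51, Belune, 2,740 units, €131,547.40):
Base rate for 0854.28.51 is 6.5% + €1.28/unit.
Origin Belune qualifies under the Karius–Belune agreement and 0854.28.51 is covered: preferential rate Free applies instead.
The additional-duty order on 0854.28.51 targets Narland, not Belune; it does not apply.
Duty = €131,547.40 × 0% = €0.00.
Line 2 (2902.27.43, Narland, 2,902 kg, €720,247.38):
Base rate for 2902.27.43 is 2% + €0.12/kg.
Additional duty on 2902.27.43 from Narland: +58.9%. Applied ad valorem rate: 2% + 58.9% = 60.9%.
Duty = €720,247.38 × 60.9% + 2,902 × €0.12 = €438,978.89.
Line 3 (8607.67.02, Belune, 3,284 kg, €631,874.44):
Base rate for 8607.67.02 is 19.5%.
Origin Belune qualifies under the Karius–Belune agreement and 8607.67.02 is covered: preferential rate Free applies instead.
Duty = €631,874.44 × 0% = €0.00.
Total = €0.00 + €438,978.89 + €0.00 = €438,978.89.

€438,978.89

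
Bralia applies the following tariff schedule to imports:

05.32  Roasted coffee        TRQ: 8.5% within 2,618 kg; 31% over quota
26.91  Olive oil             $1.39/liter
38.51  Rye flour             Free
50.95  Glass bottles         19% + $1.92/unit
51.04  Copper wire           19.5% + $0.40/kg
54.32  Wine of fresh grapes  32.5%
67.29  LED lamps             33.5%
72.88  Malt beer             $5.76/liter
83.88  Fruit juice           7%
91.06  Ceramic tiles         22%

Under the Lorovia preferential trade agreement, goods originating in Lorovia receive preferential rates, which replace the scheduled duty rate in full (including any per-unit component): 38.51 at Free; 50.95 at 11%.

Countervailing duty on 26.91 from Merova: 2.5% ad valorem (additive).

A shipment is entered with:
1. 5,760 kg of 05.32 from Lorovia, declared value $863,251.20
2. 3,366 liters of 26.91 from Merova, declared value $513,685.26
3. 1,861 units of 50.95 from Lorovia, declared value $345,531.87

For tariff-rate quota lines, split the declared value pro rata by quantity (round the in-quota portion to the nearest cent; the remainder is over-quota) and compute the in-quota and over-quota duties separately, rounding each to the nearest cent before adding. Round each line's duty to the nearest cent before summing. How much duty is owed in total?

$234,856.33

Line 1 (05.32, Lorovia, 5,760 kg, $863,251.20):
Code 05.32 is under a tariff-rate quota (threshold 2,618 kg). In-quota: 2,618 kg at 8.5%; over-quota: 3,142 kg at 31%.
Pro-rata value split: in-quota = $863,251.20 × 2,618/5,760 = $392,359.66; over-quota = $863,251.20 − $392,359.66 = $470,891.54.
In-quota duty = $392,359.66 × 8.5% = $33,350.57. Over-quota duty = $470,891.54 × 31% = $145,976.38.
Line duty = $33,350.57 + $145,976.38 = $179,326.95.
Line 2 (26.91, Merova, 3,366 liters, $513,685.26):
Base rate for 26.91 is $1.39/liter.
Additional duty on 26.91 from Merova: +2.5% ad valorem. Applied ad valorem rate = 2.5%.
Duty = $513,685.26 × 2.5% + 3,366 × $1.39 = $17,520.87.
Line 3 (50.95, Lorovia, 1,861 units, $345,531.87):
Base rate for 50.95 is 19% + $1.92/unit.
Origin Lorovia qualifies under the Bralia–Lorovia agreement and 50.95 is covered: preferential rate 11% applies instead.
Duty = $345,531.87 × 11% = $38,008.51.
Total = $179,326.95 + $17,520.87 + $38,008.51 = $234,856.33.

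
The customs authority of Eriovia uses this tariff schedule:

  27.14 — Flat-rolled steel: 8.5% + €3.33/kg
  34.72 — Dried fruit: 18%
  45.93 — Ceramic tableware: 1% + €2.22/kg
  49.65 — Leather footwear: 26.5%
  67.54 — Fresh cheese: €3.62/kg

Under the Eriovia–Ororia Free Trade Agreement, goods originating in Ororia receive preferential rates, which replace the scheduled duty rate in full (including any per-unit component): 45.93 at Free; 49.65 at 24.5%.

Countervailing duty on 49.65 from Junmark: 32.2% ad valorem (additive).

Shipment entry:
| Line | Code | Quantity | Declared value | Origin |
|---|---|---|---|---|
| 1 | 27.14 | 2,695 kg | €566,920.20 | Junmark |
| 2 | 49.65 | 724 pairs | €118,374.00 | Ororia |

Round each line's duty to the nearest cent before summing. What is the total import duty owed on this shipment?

€86,164.20

Line 1 (27.14, Junmark, 2,695 kg, €566,920.20):
Base rate for 27.14 is 8.5% + €3.33/kg.
Duty = €566,920.20 × 8.5% + 2,695 × €3.33 = €57,162.57.
Line 2 (49.65, Ororia, 724 pairs, €118,374.00):
Base rate for 49.65 is 26.5%.
Origin Ororia qualifies under the Eriovia–Ororia agreement and 49.65 is covered: preferential rate 24.5% applies instead.
The additional-duty order on 49.65 targets Junmark, not Ororia; it does not apply.
Duty = €118,374.00 × 24.5% = €29,001.63.
Total = €57,162.57 + €29,001.63 = €86,164.20.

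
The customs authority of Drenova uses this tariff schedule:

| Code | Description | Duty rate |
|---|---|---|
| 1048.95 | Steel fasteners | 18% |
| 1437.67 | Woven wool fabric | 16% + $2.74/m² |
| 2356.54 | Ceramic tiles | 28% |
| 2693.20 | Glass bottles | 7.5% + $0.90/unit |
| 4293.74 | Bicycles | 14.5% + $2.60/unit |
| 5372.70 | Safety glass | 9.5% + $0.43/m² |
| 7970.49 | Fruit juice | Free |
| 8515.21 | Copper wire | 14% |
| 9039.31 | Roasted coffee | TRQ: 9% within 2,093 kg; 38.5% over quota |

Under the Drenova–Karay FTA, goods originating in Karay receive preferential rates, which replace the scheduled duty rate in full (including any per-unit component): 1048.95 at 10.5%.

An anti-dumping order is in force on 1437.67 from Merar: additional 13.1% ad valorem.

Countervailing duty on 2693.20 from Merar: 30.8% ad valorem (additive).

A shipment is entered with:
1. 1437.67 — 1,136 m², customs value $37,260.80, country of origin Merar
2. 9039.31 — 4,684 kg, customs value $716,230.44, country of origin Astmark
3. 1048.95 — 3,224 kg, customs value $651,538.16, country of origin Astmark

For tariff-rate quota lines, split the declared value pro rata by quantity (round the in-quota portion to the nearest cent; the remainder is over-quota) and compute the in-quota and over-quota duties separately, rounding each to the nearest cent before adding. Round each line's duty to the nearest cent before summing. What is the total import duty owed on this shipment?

Line 1 (1437.67, Merar, 1,136 m², $37,260.80):
Base rate for 1437.67 is 16% + $2.74/m².
Additional duty on 1437.67 from Merar: +13.1%. Applied ad valorem rate: 16% + 13.1% = 29.1%.
Duty = $37,260.80 × 29.1% + 1,136 × $2.74 = $13,955.53.
Line 2 (9039.31, Astmark, 4,684 kg, $716,230.44):
Code 9039.31 is under a tariff-rate quota (threshold 2,093 kg). In-quota: 2,093 kg at 9%; over-quota: 2,591 kg at 38.5%.
Pro-rata value split: in-quota = $716,230.44 × 2,093/4,684 = $320,040.63; over-quota = $716,230.44 − $320,040.63 = $396,189.81.
In-quota duty = $320,040.63 × 9% = $28,803.66. Over-quota duty = $396,189.81 × 38.5% = $152,533.08.
Line duty = $28,803.66 + $152,533.08 = $181,336.74.
Line 3 (1048.95, Astmark, 3,224 kg, $651,538.16):
Base rate for 1048.95 is 18%.
1048.95 has an FTA preferential rate, but origin Astmark is not Karay; base rate stands.
Duty = $651,538.16 × 18% = $117,276.87.
Total = $13,955.53 + $181,336.74 + $117,276.87 = $312,569.14.

$312,569.14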